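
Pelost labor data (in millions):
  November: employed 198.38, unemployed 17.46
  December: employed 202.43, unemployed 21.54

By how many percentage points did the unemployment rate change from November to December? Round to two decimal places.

The unemployment rate changed by +1.53 percentage points.

November: labor force = 198.38 + 17.46 = 215.84; u = 17.46/215.84 = 8.09%.
December: labor force = 202.43 + 21.54 = 223.97; u = 21.54/223.97 = 9.62%.
Change = 9.62% − 8.09% = +1.53 pp.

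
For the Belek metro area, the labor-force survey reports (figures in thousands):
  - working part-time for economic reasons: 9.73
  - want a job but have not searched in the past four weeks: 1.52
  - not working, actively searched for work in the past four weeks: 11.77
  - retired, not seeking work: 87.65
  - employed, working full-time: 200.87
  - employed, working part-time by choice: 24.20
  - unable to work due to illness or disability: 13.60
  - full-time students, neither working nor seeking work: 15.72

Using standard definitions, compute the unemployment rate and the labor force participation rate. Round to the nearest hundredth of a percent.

Unemployment rate ≈ 4.77%; labor force participation rate ≈ 67.54%.

Employed = 9.73 + 200.87 + 24.20 = 234.80 thousand (anyone who worked, including part-time for economic reasons, counts as employed).
Unemployed = 11.77 thousand.
Labor force = 234.80 + 11.77 = 246.57 thousand.
Not in labor force = 1.52 + 87.65 + 13.60 + 15.72 = 118.49 thousand (those not working and not actively searching are outside the labor force — including those who want a job but have given up searching).
Civilian working-age population = 246.57 + 118.49 = 365.06 thousand.
Unemployment rate = 11.77 / 246.57 = 4.77%.
Labor force participation rate = 246.57 / 365.06 = 67.54%.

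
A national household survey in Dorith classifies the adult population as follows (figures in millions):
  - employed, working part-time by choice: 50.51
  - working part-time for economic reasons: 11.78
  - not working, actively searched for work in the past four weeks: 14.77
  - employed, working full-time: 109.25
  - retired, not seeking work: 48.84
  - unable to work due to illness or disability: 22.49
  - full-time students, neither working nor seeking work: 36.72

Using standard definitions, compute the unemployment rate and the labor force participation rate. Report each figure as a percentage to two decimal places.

Employed = 50.51 + 11.78 + 109.25 = 171.54 million (anyone who worked, including part-time for economic reasons, counts as employed).
Unemployed = 14.77 million.
Labor force = 171.54 + 14.77 = 186.31 million.
Not in labor force = 48.84 + 22.49 + 36.72 = 108.05 million (those not working and not actively searching are outside the labor force).
Civilian working-age population = 186.31 + 108.05 = 294.36 million.
Unemployment rate = 14.77 / 186.31 = 7.93%.
Labor force participation rate = 186.31 / 294.36 = 63.29%.

Unemployment rate ≈ 7.93%; labor force participation rate ≈ 63.29%.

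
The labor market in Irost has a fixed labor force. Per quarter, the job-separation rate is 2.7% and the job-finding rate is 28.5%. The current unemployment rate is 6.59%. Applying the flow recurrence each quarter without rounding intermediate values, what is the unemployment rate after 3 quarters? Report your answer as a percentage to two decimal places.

With a fixed labor force, u_{t+1} = u_t + s·(1−u_t) − f·u_t = u_t·(1−s−f) + s.
Here 1−s−f = 0.688 and s = 0.027.
u_1 = 0.065900 × 0.688 + 0.027 = 0.072339.
u_2 = 0.072339 × 0.688 + 0.027 = 0.076769.
u_3 = 0.076769 × 0.688 + 0.027 = 0.079817.

Unemployment rate after three quarters ≈ 7.98%.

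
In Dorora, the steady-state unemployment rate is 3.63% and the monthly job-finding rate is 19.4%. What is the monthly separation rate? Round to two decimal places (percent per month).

From u* = s/(s+f): s = u·f/(1−u).
s = 0.0363 × 19.4 / (1 − 0.0363) = 0.7042 / 0.9637 ≈ 0.73% per month.

Separation rate ≈ 0.73% per month.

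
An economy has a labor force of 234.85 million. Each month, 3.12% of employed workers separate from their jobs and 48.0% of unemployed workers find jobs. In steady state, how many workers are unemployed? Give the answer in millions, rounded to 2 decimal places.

About 14.33 million are unemployed in steady state.

Steady-state unemployment rate u* = s/(s+f) = 3.12/(3.12+48.0) = 0.061033.
Unemployed = u* × labor force = 0.061033 × 234.85 ≈ 14.33 million.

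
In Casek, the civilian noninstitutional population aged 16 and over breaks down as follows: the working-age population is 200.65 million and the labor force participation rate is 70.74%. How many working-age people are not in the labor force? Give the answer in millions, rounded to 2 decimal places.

About 58.71 million are not in the labor force.

Share not in the labor force = 1 − 0.7074 = 0.2926.
Not in labor force = 0.2926 × 200.65 ≈ 58.71 million.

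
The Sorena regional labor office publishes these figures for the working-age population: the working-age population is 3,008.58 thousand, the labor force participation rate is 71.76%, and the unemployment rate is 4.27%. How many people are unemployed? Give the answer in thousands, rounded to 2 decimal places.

Labor force = 0.7176 × 3,008.58 = 2,158.96 thousand.
Unemployed = 0.0427 × 2,158.96 ≈ 92.19 thousand.

About 92.19 thousand are unemployed.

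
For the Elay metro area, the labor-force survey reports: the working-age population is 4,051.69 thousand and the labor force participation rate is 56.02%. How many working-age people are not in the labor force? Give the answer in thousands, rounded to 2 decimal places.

Share not in the labor force = 1 − 0.5602 = 0.4398.
Not in labor force = 0.4398 × 4,051.69 ≈ 1,781.93 thousand.

About 1,781.93 thousand are not in the labor force.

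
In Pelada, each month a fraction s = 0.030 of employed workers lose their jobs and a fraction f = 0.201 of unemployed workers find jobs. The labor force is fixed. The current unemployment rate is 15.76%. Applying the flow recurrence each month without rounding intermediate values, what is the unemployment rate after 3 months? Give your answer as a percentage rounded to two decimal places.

Unemployment rate after three months ≈ 14.25%.

With a fixed labor force, u_{t+1} = u_t + s·(1−u_t) − f·u_t = u_t·(1−s−f) + s.
Here 1−s−f = 0.769 and s = 0.030.
u_1 = 0.157600 × 0.769 + 0.030 = 0.151194.
u_2 = 0.151194 × 0.769 + 0.030 = 0.146268.
u_3 = 0.146268 × 0.769 + 0.030 = 0.142480.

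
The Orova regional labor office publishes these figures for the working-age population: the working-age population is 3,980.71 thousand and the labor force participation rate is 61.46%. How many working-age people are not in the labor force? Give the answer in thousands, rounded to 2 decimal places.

Share not in the labor force = 1 − 0.6146 = 0.3854.
Not in labor force = 0.3854 × 3,980.71 ≈ 1,534.17 thousand.

About 1,534.17 thousand are not in the labor force.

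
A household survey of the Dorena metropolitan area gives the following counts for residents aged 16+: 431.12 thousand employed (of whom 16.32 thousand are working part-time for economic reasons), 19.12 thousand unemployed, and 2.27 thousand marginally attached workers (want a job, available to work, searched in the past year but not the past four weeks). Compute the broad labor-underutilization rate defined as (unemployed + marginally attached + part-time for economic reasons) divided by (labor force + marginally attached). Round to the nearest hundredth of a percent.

Broad underutilization rate ≈ 8.33%.

Labor force = 431.12 + 19.12 = 450.24 thousand.
Numerator = 19.12 + 2.27 + 16.32 = 37.71 thousand.
Denominator = 450.24 + 2.27 = 452.51 thousand.
Broad rate = 37.71 / 452.51 = 8.33%.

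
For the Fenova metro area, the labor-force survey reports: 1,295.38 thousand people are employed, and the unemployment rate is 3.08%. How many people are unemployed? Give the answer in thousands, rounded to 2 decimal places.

About 41.17 thousand are unemployed.

Let U be the number unemployed. The labor force is E + U, and U/(E+U) = 0.0308.
So U = 0.0308 × 1,295.38 / (1 − 0.0308) = 39.8977 / 0.9692 ≈ 41.17 thousand.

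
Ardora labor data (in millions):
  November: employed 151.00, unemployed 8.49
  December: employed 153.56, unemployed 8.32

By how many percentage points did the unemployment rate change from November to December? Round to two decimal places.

The unemployment rate changed by −0.18 percentage points.

November: labor force = 151.00 + 8.49 = 159.49; u = 8.49/159.49 = 5.32%.
December: labor force = 153.56 + 8.32 = 161.88; u = 8.32/161.88 = 5.14%.
Change = 5.14% − 5.32% = −0.18 pp.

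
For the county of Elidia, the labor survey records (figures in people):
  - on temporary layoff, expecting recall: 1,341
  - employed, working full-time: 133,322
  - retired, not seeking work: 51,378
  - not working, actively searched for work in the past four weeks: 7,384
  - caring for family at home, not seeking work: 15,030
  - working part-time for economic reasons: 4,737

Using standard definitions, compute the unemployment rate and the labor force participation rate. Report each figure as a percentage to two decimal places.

Unemployment rate ≈ 5.94%; labor force participation rate ≈ 68.85%.

Employed = 133,322 + 4,737 = 138,059 (anyone who worked, including part-time for economic reasons, counts as employed).
Unemployed = 1,341 + 7,384 = 8,725 (jobless and actively searching, or on temporary layoff).
Labor force = 138,059 + 8,725 = 146,784.
Not in labor force = 51,378 + 15,030 = 66,408 (those not working and not actively searching are outside the labor force).
Civilian working-age population = 146,784 + 66,408 = 213,192.
Unemployment rate = 8,725 / 146,784 = 5.94%.
Labor force participation rate = 146,784 / 213,192 = 68.85%.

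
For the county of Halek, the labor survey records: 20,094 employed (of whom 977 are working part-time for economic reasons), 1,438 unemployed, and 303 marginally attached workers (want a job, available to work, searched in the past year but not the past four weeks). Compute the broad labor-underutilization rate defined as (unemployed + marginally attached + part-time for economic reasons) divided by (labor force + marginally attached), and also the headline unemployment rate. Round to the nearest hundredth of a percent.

Broad underutilization rate ≈ 12.45%; headline unemployment rate ≈ 6.68%.

Labor force = 20,094 + 1,438 = 21,532.
Numerator = 1,438 + 303 + 977 = 2,718.
Denominator = 21,532 + 303 = 21,835.
Broad rate = 2,718 / 21,835 = 12.45%.
Headline unemployment rate = 1,438 / 21,532 = 6.68%.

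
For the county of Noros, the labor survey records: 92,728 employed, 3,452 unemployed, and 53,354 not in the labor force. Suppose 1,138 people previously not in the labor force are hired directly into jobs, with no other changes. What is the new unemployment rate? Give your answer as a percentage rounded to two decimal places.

New unemployment rate ≈ 3.55%.

Initially, labor force = 92,728 + 3,452 = 96,180, so u = 3,452/96,180 = 3.59%.
After the change, employed and labor force both rise by 1,138; unemployed unchanged → E = 93,866, U = 3,452, labor force = 97,318.
New unemployment rate = 3,452 / 97,318 = 3.55%.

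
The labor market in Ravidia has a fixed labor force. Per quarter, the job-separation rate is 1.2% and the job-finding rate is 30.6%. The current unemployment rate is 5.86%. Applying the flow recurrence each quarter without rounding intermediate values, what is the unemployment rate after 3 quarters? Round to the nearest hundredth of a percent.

With a fixed labor force, u_{t+1} = u_t + s·(1−u_t) − f·u_t = u_t·(1−s−f) + s.
Here 1−s−f = 0.682 and s = 0.012.
u_1 = 0.058600 × 0.682 + 0.012 = 0.051965.
u_2 = 0.051965 × 0.682 + 0.012 = 0.047440.
u_3 = 0.047440 × 0.682 + 0.012 = 0.044354.

Unemployment rate after three quarters ≈ 4.44%.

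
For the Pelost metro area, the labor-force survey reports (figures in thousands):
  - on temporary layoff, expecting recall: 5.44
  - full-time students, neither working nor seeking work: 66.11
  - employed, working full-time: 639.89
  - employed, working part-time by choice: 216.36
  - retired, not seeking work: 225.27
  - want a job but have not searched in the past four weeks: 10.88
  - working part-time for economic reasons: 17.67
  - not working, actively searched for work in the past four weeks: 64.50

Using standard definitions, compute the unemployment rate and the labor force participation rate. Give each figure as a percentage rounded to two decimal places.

Employed = 639.89 + 216.36 + 17.67 = 873.92 thousand (anyone who worked, including part-time for economic reasons, counts as employed).
Unemployed = 5.44 + 64.50 = 69.94 thousand (jobless and actively searching, or on temporary layoff).
Labor force = 873.92 + 69.94 = 943.86 thousand.
Not in labor force = 66.11 + 225.27 + 10.88 = 302.26 thousand (those not working and not actively searching are outside the labor force — including those who want a job but have given up searching).
Civilian working-age population = 943.86 + 302.26 = 1,246.12 thousand.
Unemployment rate = 69.94 / 943.86 = 7.41%.
Labor force participation rate = 943.86 / 1,246.12 = 75.74%.

Unemployment rate ≈ 7.41%; labor force participation rate ≈ 75.74%.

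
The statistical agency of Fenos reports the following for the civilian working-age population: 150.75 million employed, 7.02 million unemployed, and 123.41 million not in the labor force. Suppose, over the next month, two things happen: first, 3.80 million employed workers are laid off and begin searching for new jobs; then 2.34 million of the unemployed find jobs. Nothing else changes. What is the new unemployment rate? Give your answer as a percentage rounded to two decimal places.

New unemployment rate ≈ 5.37%.

Initially, labor force = 150.75 + 7.02 = 157.77 million, so u = 7.02/157.77 = 4.45%.
After the first change, employed falls and unemployed rises by 3.80; labor force unchanged → E = 146.95, U = 10.82, labor force = 157.77 million.
After the second change, unemployed falls and employed rises by 2.34; labor force unchanged → E = 149.29, U = 8.48, labor force = 157.77 million.
New unemployment rate = 8.48 / 157.77 = 5.37%.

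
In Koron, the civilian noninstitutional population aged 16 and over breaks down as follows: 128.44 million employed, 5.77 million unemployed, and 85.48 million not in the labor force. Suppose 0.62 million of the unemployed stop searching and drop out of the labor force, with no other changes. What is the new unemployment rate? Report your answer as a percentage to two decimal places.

New unemployment rate ≈ 3.86%.

Initially, labor force = 128.44 + 5.77 = 134.21 million, so u = 5.77/134.21 = 4.30%.
After the change, unemployed and labor force both fall by 0.62 → E = 128.44, U = 5.15, labor force = 133.59 million.
New unemployment rate = 5.15 / 133.59 = 3.86%.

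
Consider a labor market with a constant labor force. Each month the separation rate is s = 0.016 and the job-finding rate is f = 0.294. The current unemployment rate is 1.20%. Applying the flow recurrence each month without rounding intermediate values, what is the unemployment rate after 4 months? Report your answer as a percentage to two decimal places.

With a fixed labor force, u_{t+1} = u_t + s·(1−u_t) − f·u_t = u_t·(1−s−f) + s.
Here 1−s−f = 0.690 and s = 0.016.
u_1 = 0.012000 × 0.690 + 0.016 = 0.024280.
u_2 = 0.024280 × 0.690 + 0.016 = 0.032753.
u_3 = 0.032753 × 0.690 + 0.016 = 0.038600.
u_4 = 0.038600 × 0.690 + 0.016 = 0.042634.

Unemployment rate after four months ≈ 4.26%.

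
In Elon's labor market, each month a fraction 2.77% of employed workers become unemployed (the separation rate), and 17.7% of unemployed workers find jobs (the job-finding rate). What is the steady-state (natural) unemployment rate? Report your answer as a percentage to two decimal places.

Steady-state unemployment rate ≈ 13.53%.

At steady state the flows balance: s·E = f·U, so U/(E+U) = s/(s+f).
u* = 2.77 / (2.77 + 17.7) = 2.77 / 20.47 = 13.53%.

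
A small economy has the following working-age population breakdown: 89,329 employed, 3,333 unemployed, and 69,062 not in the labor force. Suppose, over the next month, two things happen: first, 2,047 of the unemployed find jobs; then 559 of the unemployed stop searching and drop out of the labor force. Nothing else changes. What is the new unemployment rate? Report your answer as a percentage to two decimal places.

Initially, labor force = 89,329 + 3,333 = 92,662, so u = 3,333/92,662 = 3.60%.
After the first change, unemployed falls and employed rises by 2,047; labor force unchanged → E = 91,376, U = 1,286, labor force = 92,662.
After the second change, unemployed and labor force both fall by 559 → E = 91,376, U = 727, labor force = 92,103.
New unemployment rate = 727 / 92,103 = 0.79%.

New unemployment rate ≈ 0.79%.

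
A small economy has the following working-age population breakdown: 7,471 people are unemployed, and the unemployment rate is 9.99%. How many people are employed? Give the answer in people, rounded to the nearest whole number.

About 67,314 are employed.

Labor force = U / u = 7,471 / 0.0999 ≈ 74,785.
Employed = labor force − unemployed = 74,785 − 7,471 = 67,314.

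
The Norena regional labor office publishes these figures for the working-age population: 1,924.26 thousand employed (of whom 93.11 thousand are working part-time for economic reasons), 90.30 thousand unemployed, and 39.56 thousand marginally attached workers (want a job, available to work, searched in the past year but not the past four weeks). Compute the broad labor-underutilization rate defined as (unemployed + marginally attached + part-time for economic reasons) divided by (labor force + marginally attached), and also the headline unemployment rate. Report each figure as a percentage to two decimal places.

Labor force = 1,924.26 + 90.30 = 2,014.56 thousand.
Numerator = 90.30 + 39.56 + 93.11 = 222.97 thousand.
Denominator = 2,014.56 + 39.56 = 2,054.12 thousand.
Broad rate = 222.97 / 2,054.12 = 10.85%.
Headline unemployment rate = 90.30 / 2,014.56 = 4.48%.

Broad underutilization rate ≈ 10.85%; headline unemployment rate ≈ 4.48%.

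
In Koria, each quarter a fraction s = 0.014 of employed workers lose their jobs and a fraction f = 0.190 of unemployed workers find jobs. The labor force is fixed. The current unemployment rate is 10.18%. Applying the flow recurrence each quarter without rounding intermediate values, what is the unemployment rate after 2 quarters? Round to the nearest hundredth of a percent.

Unemployment rate after two quarters ≈ 8.96%.

With a fixed labor force, u_{t+1} = u_t + s·(1−u_t) − f·u_t = u_t·(1−s−f) + s.
Here 1−s−f = 0.796 and s = 0.014.
u_1 = 0.101800 × 0.796 + 0.014 = 0.095033.
u_2 = 0.095033 × 0.796 + 0.014 = 0.089646.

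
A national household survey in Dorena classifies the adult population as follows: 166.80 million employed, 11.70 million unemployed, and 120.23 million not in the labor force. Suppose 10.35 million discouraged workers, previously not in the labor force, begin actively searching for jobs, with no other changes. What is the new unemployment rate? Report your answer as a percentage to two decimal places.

Initially, labor force = 166.80 + 11.70 = 178.50 million, so u = 11.70/178.50 = 6.55%.
After the change, unemployed and labor force both rise by 10.35 → E = 166.80, U = 22.05, labor force = 188.85 million.
New unemployment rate = 22.05 / 188.85 = 11.68%.

New unemployment rate ≈ 11.68%.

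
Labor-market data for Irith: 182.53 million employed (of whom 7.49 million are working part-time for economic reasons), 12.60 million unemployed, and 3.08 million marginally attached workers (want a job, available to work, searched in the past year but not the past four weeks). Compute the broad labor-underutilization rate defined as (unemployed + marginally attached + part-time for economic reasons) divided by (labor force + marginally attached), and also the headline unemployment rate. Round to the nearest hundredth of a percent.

Labor force = 182.53 + 12.60 = 195.13 million.
Numerator = 12.60 + 3.08 + 7.49 = 23.17 million.
Denominator = 195.13 + 3.08 = 198.21 million.
Broad rate = 23.17 / 198.21 = 11.69%.
Headline unemployment rate = 12.60 / 195.13 = 6.46%.

Broad underutilization rate ≈ 11.69%; headline unemployment rate ≈ 6.46%.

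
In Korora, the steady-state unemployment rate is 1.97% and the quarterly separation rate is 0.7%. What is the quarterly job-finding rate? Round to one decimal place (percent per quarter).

From u* = s/(s+f): f = s·(1−u)/u.
f = 0.7 × (1 − 0.0197) / 0.0197 = 0.6862 / 0.0197 ≈ 34.8% per quarter.

Job-finding rate ≈ 34.8% per quarter.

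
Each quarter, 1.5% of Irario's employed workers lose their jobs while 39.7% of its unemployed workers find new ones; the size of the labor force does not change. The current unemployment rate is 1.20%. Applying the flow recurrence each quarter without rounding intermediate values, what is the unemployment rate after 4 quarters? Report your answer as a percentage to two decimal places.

With a fixed labor force, u_{t+1} = u_t + s·(1−u_t) − f·u_t = u_t·(1−s−f) + s.
Here 1−s−f = 0.588 and s = 0.015.
u_1 = 0.012000 × 0.588 + 0.015 = 0.022056.
u_2 = 0.022056 × 0.588 + 0.015 = 0.027969.
u_3 = 0.027969 × 0.588 + 0.015 = 0.031446.
u_4 = 0.031446 × 0.588 + 0.015 = 0.033490.

Unemployment rate after four quarters ≈ 3.35%.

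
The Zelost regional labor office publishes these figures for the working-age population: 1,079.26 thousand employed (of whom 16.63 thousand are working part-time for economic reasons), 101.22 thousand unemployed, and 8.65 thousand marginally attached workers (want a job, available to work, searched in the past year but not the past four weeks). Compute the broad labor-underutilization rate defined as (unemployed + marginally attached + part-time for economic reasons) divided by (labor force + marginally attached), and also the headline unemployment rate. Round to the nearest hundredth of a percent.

Labor force = 1,079.26 + 101.22 = 1,180.48 thousand.
Numerator = 101.22 + 8.65 + 16.63 = 126.50 thousand.
Denominator = 1,180.48 + 8.65 = 1,189.13 thousand.
Broad rate = 126.50 / 1,189.13 = 10.64%.
Headline unemployment rate = 101.22 / 1,180.48 = 8.57%.

Broad underutilization rate ≈ 10.64%; headline unemployment rate ≈ 8.57%.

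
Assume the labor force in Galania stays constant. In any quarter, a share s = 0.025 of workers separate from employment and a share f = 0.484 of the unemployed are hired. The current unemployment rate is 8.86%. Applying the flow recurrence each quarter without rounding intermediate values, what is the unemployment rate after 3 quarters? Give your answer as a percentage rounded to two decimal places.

With a fixed labor force, u_{t+1} = u_t + s·(1−u_t) − f·u_t = u_t·(1−s−f) + s.
Here 1−s−f = 0.491 and s = 0.025.
u_1 = 0.088600 × 0.491 + 0.025 = 0.068503.
u_2 = 0.068503 × 0.491 + 0.025 = 0.058635.
u_3 = 0.058635 × 0.491 + 0.025 = 0.053790.

Unemployment rate after three quarters ≈ 5.38%.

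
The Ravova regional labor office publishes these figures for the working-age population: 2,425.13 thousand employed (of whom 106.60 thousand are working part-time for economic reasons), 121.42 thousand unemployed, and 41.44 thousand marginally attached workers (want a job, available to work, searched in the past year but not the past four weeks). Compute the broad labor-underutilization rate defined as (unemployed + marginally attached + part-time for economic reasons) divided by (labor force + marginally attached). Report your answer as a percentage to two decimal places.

Broad underutilization rate ≈ 10.41%.

Labor force = 2,425.13 + 121.42 = 2,546.55 thousand.
Numerator = 121.42 + 41.44 + 106.60 = 269.46 thousand.
Denominator = 2,546.55 + 41.44 = 2,587.99 thousand.
Broad rate = 269.46 / 2,587.99 = 10.41%.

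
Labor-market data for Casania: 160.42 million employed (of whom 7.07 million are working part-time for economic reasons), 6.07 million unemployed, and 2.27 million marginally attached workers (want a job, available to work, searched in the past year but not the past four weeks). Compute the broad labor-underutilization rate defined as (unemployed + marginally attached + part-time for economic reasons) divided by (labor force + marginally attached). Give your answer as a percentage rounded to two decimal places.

Broad underutilization rate ≈ 9.13%.

Labor force = 160.42 + 6.07 = 166.49 million.
Numerator = 6.07 + 2.27 + 7.07 = 15.41 million.
Denominator = 166.49 + 2.27 = 168.76 million.
Broad rate = 15.41 / 168.76 = 9.13%.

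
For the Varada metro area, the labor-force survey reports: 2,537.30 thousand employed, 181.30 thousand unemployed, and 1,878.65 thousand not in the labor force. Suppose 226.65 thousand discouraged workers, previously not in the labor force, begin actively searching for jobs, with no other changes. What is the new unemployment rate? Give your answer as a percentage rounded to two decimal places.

New unemployment rate ≈ 13.85%.

Initially, labor force = 2,537.30 + 181.30 = 2,718.60 thousand, so u = 181.30/2,718.60 = 6.67%.
After the change, unemployed and labor force both rise by 226.65 → E = 2,537.30, U = 407.95, labor force = 2,945.25 thousand.
New unemployment rate = 407.95 / 2,945.25 = 13.85%.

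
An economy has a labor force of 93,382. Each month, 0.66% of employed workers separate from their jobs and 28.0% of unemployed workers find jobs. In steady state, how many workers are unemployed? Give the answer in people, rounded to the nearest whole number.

About 2,150 are unemployed in steady state.

Steady-state unemployment rate u* = s/(s+f) = 0.66/(0.66+28.0) = 0.023029.
Unemployed = u* × labor force = 0.023029 × 93,382 ≈ 2,150.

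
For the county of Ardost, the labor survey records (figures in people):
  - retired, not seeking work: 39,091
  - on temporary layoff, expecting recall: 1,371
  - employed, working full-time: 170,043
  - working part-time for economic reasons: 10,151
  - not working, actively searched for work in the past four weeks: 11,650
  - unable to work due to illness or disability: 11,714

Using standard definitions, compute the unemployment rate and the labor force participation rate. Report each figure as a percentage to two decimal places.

Employed = 170,043 + 10,151 = 180,194 (anyone who worked, including part-time for economic reasons, counts as employed).
Unemployed = 1,371 + 11,650 = 13,021 (jobless and actively searching, or on temporary layoff).
Labor force = 180,194 + 13,021 = 193,215.
Not in labor force = 39,091 + 11,714 = 50,805 (those not working and not actively searching are outside the labor force).
Civilian working-age population = 193,215 + 50,805 = 244,020.
Unemployment rate = 13,021 / 193,215 = 6.74%.
Labor force participation rate = 193,215 / 244,020 = 79.18%.

Unemployment rate ≈ 6.74%; labor force participation rate ≈ 79.18%.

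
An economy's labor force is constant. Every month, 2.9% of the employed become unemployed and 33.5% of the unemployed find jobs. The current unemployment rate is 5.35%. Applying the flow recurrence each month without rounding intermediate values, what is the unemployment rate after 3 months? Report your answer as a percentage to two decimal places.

Unemployment rate after three months ≈ 7.29%.

With a fixed labor force, u_{t+1} = u_t + s·(1−u_t) − f·u_t = u_t·(1−s−f) + s.
Here 1−s−f = 0.636 and s = 0.029.
u_1 = 0.053500 × 0.636 + 0.029 = 0.063026.
u_2 = 0.063026 × 0.636 + 0.029 = 0.069085.
u_3 = 0.069085 × 0.636 + 0.029 = 0.072938.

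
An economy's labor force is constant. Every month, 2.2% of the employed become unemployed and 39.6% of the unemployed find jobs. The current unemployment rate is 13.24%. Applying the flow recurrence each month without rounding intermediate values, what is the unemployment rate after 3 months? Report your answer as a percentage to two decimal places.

With a fixed labor force, u_{t+1} = u_t + s·(1−u_t) − f·u_t = u_t·(1−s−f) + s.
Here 1−s−f = 0.582 and s = 0.022.
u_1 = 0.132400 × 0.582 + 0.022 = 0.099057.
u_2 = 0.099057 × 0.582 + 0.022 = 0.079651.
u_3 = 0.079651 × 0.582 + 0.022 = 0.068357.

Unemployment rate after three months ≈ 6.84%.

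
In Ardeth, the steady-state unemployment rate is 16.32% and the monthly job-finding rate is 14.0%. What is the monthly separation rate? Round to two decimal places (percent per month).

From u* = s/(s+f): s = u·f/(1−u).
s = 0.1632 × 14.0 / (1 − 0.1632) = 2.2848 / 0.8368 ≈ 2.73% per month.

Separation rate ≈ 2.73% per month.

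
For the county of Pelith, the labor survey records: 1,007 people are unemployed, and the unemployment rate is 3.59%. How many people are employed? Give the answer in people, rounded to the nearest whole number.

About 27,043 are employed.

Labor force = U / u = 1,007 / 0.0359 ≈ 28,050.
Employed = labor force − unemployed = 28,050 − 1,007 = 27,043.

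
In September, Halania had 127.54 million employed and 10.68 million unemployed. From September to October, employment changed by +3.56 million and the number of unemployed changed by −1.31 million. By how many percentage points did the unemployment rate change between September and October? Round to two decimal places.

September: labor force = 127.54 + 10.68 = 138.22; u = 10.68/138.22 = 7.73%.
October: labor force = 131.10 + 9.37 = 140.47; u = 9.37/140.47 = 6.67%.
Change = 6.67% − 7.73% = −1.06 pp.

The unemployment rate changed by −1.06 percentage points.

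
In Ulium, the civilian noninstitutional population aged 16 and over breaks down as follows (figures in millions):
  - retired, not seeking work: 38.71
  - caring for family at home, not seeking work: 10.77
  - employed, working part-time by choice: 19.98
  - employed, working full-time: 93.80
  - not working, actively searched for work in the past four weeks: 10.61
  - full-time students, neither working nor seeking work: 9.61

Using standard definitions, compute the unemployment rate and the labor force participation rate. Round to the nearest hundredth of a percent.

Employed = 19.98 + 93.80 = 113.78 million.
Unemployed = 10.61 million.
Labor force = 113.78 + 10.61 = 124.39 million.
Not in labor force = 38.71 + 10.77 + 9.61 = 59.09 million (those not working and not actively searching are outside the labor force).
Civilian working-age population = 124.39 + 59.09 = 183.48 million.
Unemployment rate = 10.61 / 124.39 = 8.53%.
Labor force participation rate = 124.39 / 183.48 = 67.79%.

Unemployment rate ≈ 8.53%; labor force participation rate ≈ 67.79%.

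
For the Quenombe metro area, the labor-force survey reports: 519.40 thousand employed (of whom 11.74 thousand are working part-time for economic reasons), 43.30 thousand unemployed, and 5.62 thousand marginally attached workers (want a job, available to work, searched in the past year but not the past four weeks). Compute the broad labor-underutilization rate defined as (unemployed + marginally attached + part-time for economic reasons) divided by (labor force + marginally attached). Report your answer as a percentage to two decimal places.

Broad underutilization rate ≈ 10.67%.

Labor force = 519.40 + 43.30 = 562.70 thousand.
Numerator = 43.30 + 5.62 + 11.74 = 60.66 thousand.
Denominator = 562.70 + 5.62 = 568.32 thousand.
Broad rate = 60.66 / 568.32 = 10.67%.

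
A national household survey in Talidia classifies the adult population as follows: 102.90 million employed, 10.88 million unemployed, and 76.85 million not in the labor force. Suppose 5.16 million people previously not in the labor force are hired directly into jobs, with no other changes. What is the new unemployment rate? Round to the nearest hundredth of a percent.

Initially, labor force = 102.90 + 10.88 = 113.78 million, so u = 10.88/113.78 = 9.56%.
After the change, employed and labor force both rise by 5.16; unemployed unchanged → E = 108.06, U = 10.88, labor force = 118.94 million.
New unemployment rate = 10.88 / 118.94 = 9.15%.

New unemployment rate ≈ 9.15%.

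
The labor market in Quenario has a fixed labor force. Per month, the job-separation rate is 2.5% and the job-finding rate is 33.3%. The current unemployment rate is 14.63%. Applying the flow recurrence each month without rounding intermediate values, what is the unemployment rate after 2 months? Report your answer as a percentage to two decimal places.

Unemployment rate after two months ≈ 10.13%.

With a fixed labor force, u_{t+1} = u_t + s·(1−u_t) − f·u_t = u_t·(1−s−f) + s.
Here 1−s−f = 0.642 and s = 0.025.
u_1 = 0.146300 × 0.642 + 0.025 = 0.118925.
u_2 = 0.118925 × 0.642 + 0.025 = 0.101350.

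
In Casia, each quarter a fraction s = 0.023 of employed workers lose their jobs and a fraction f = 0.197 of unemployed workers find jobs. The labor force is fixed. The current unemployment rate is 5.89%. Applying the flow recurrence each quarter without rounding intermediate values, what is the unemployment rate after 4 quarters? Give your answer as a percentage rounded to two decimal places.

Unemployment rate after four quarters ≈ 8.76%.

With a fixed labor force, u_{t+1} = u_t + s·(1−u_t) − f·u_t = u_t·(1−s−f) + s.
Here 1−s−f = 0.780 and s = 0.023.
u_1 = 0.058900 × 0.780 + 0.023 = 0.068942.
u_2 = 0.068942 × 0.780 + 0.023 = 0.076775.
u_3 = 0.076775 × 0.780 + 0.023 = 0.082884.
u_4 = 0.082884 × 0.780 + 0.023 = 0.087650.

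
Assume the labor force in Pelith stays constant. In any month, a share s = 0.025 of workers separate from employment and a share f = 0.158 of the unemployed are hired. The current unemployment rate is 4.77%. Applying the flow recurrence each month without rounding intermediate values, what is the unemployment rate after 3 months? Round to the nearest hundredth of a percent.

With a fixed labor force, u_{t+1} = u_t + s·(1−u_t) − f·u_t = u_t·(1−s−f) + s.
Here 1−s−f = 0.817 and s = 0.025.
u_1 = 0.047700 × 0.817 + 0.025 = 0.063971.
u_2 = 0.063971 × 0.817 + 0.025 = 0.077264.
u_3 = 0.077264 × 0.817 + 0.025 = 0.088125.

Unemployment rate after three months ≈ 8.81%.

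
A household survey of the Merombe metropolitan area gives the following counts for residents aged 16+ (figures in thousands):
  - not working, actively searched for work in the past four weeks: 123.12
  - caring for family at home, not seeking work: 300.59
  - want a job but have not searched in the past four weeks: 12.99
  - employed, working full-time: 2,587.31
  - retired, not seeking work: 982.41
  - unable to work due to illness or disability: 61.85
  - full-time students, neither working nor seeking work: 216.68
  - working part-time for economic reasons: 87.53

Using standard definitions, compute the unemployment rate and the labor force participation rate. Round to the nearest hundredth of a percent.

Unemployment rate ≈ 4.40%; labor force participation rate ≈ 63.99%.

Employed = 2,587.31 + 87.53 = 2,674.84 thousand (anyone who worked, including part-time for economic reasons, counts as employed).
Unemployed = 123.12 thousand.
Labor force = 2,674.84 + 123.12 = 2,797.96 thousand.
Not in labor force = 300.59 + 12.99 + 982.41 + 61.85 + 216.68 = 1,574.52 thousand (those not working and not actively searching are outside the labor force — including those who want a job but have given up searching).
Civilian working-age population = 2,797.96 + 1,574.52 = 4,372.48 thousand.
Unemployment rate = 123.12 / 2,797.96 = 4.40%.
Labor force participation rate = 2,797.96 / 4,372.48 = 63.99%.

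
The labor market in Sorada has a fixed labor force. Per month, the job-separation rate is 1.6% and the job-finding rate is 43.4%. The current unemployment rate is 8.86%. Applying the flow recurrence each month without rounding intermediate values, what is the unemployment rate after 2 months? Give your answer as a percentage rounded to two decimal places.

Unemployment rate after two months ≈ 5.16%.

With a fixed labor force, u_{t+1} = u_t + s·(1−u_t) − f·u_t = u_t·(1−s−f) + s.
Here 1−s−f = 0.550 and s = 0.016.
u_1 = 0.088600 × 0.550 + 0.016 = 0.064730.
u_2 = 0.064730 × 0.550 + 0.016 = 0.051602.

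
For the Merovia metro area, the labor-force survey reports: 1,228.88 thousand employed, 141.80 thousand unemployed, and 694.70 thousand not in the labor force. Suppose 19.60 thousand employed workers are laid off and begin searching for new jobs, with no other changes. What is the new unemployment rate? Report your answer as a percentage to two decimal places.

Initially, labor force = 1,228.88 + 141.80 = 1,370.68 thousand, so u = 141.80/1,370.68 = 10.35%.
After the change, employed falls and unemployed rises by 19.60; labor force unchanged → E = 1,209.28, U = 161.40, labor force = 1,370.68 thousand.
New unemployment rate = 161.40 / 1,370.68 = 11.78%.

New unemployment rate ≈ 11.78%.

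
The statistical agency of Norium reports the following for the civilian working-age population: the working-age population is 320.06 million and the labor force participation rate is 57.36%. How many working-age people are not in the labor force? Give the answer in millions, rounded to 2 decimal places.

About 136.47 million are not in the labor force.

Share not in the labor force = 1 − 0.5736 = 0.4264.
Not in labor force = 0.4264 × 320.06 ≈ 136.47 million.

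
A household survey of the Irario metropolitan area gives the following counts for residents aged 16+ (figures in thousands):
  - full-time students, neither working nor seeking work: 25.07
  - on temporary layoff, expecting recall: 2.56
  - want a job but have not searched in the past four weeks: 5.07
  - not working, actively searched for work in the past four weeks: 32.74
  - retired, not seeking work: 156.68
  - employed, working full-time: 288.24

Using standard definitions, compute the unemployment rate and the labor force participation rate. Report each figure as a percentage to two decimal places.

Employed = 288.24 thousand.
Unemployed = 2.56 + 32.74 = 35.30 thousand (jobless and actively searching, or on temporary layoff).
Labor force = 288.24 + 35.30 = 323.54 thousand.
Not in labor force = 25.07 + 5.07 + 156.68 = 186.82 thousand (those not working and not actively searching are outside the labor force — including those who want a job but have given up searching).
Civilian working-age population = 323.54 + 186.82 = 510.36 thousand.
Unemployment rate = 35.30 / 323.54 = 10.91%.
Labor force participation rate = 323.54 / 510.36 = 63.39%.

Unemployment rate ≈ 10.91%; labor force participation rate ≈ 63.39%.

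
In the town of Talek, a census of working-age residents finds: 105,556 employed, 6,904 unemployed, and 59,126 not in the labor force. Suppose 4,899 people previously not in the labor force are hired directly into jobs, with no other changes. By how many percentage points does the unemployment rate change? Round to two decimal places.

Initially, labor force = 105,556 + 6,904 = 112,460, so u = 6,904/112,460 = 6.14%.
After the change, employed and labor force both rise by 4,899; unemployed unchanged → E = 110,455, U = 6,904, labor force = 117,359.
New unemployment rate = 6,904 / 117,359 = 5.88%.
Change = 5.88% − 6.14% = −0.26 percentage points.

The unemployment rate changes by −0.26 percentage points.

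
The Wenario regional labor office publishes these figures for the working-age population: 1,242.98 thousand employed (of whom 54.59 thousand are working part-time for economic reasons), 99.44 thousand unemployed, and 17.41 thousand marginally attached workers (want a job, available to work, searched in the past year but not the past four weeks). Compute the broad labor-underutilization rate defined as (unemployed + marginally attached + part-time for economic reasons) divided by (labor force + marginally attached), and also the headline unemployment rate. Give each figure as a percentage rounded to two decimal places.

Labor force = 1,242.98 + 99.44 = 1,342.42 thousand.
Numerator = 99.44 + 17.41 + 54.59 = 171.44 thousand.
Denominator = 1,342.42 + 17.41 = 1,359.83 thousand.
Broad rate = 171.44 / 1,359.83 = 12.61%.
Headline unemployment rate = 99.44 / 1,342.42 = 7.41%.

Broad underutilization rate ≈ 12.61%; headline unemployment rate ≈ 7.41%.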